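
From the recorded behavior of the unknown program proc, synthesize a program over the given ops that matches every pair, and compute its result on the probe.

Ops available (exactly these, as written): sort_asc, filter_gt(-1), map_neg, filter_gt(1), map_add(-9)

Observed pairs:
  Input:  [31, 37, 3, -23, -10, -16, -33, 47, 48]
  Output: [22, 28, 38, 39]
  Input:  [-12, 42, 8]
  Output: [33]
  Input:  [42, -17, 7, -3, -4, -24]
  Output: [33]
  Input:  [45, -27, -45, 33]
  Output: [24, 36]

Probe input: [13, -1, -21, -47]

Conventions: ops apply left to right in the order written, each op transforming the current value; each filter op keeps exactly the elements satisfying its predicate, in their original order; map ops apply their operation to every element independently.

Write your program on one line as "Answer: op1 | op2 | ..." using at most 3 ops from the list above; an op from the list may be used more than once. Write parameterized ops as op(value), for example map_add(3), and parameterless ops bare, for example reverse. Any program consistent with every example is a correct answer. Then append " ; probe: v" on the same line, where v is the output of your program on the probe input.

map_add(-9) | filter_gt(1) | sort_asc ; probe: [4]

Check, running the answer program on each example:
  [31, 37, 3, -23, -10, -16, -33, 47, 48] -> [22, 28, -6, -32, -19, -25, -42, 38, 39] -> [22, 28, 38, 39] -> [22, 28, 38, 39]
  [-12, 42, 8] -> [-21, 33, -1] -> [33] -> [33]
  [42, -17, 7, -3, -4, -24] -> [33, -26, -2, -12, -13, -33] -> [33] -> [33]
  [45, -27, -45, 33] -> [36, -36, -54, 24] -> [36, 24] -> [24, 36]
  probe: [13, -1, -21, -47] -> [4, -10, -30, -56] -> [4] -> [4]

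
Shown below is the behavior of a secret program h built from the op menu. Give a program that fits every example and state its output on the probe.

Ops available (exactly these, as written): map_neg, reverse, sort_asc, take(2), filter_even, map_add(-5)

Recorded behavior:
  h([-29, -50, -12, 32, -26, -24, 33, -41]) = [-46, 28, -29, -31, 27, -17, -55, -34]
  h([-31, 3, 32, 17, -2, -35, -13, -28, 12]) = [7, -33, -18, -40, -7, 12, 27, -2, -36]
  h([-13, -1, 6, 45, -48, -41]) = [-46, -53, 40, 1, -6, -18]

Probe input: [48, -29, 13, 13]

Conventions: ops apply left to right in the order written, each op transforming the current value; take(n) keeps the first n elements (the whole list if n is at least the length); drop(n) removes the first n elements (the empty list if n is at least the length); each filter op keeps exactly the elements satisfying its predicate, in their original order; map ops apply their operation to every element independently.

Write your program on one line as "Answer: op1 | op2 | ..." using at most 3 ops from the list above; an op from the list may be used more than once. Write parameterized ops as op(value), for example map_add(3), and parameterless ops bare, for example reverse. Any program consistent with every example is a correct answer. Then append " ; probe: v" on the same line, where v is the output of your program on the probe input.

map_add(-5) | reverse ; probe: [8, 8, -34, 43]

Check, running the answer program on each example:
  [-29, -50, -12, 32, -26, -24, 33, -41] -> [-34, -55, -17, 27, -31, -29, 28, -46] -> [-46, 28, -29, -31, 27, -17, -55, -34]
  [-31, 3, 32, 17, -2, -35, -13, -28, 12] -> [-36, -2, 27, 12, -7, -40, -18, -33, 7] -> [7, -33, -18, -40, -7, 12, 27, -2, -36]
  [-13, -1, 6, 45, -48, -41] -> [-18, -6, 1, 40, -53, -46] -> [-46, -53, 40, 1, -6, -18]
  probe: [48, -29, 13, 13] -> [43, -34, 8, 8] -> [8, 8, -34, 43]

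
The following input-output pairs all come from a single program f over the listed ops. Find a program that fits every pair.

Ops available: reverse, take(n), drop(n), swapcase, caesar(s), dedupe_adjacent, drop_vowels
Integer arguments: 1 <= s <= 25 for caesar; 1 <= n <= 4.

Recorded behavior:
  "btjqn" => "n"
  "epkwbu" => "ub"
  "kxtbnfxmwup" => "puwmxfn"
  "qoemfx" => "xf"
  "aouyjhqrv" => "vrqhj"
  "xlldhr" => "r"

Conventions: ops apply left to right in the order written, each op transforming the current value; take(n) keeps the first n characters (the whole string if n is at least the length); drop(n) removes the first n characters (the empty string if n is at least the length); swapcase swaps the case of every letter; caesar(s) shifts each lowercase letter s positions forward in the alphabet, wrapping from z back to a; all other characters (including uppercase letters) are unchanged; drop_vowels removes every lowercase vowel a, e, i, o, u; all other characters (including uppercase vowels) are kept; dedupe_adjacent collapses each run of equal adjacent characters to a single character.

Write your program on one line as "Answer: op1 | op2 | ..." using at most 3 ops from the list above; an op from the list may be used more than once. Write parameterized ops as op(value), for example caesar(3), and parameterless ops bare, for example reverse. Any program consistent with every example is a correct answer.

dedupe_adjacent | drop(4) | reverse

Check, running the answer program on each example:
  "btjqn" -> "btjqn" -> "n" -> "n"
  "epkwbu" -> "epkwbu" -> "bu" -> "ub"
  "kxtbnfxmwup" -> "kxtbnfxmwup" -> "nfxmwup" -> "puwmxfn"
  "qoemfx" -> "qoemfx" -> "fx" -> "xf"
  "aouyjhqrv" -> "aouyjhqrv" -> "jhqrv" -> "vrqhj"
  "xlldhr" -> "xldhr" -> "r" -> "r"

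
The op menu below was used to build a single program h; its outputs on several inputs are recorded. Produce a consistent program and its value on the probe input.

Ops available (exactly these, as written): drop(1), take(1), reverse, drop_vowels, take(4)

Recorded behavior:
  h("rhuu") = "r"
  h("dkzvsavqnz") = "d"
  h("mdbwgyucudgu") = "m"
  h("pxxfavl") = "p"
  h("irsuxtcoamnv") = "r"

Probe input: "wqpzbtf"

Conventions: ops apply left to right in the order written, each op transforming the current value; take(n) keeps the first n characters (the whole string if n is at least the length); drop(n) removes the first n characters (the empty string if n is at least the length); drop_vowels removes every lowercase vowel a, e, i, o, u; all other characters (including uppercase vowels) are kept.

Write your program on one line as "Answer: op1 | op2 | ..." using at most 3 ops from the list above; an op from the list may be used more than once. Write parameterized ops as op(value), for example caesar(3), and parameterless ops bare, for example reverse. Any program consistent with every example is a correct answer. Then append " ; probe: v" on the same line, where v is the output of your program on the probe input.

drop_vowels | take(1) ; probe: "w"

Check, running the answer program on each example:
  "rhuu" -> "rh" -> "r"
  "dkzvsavqnz" -> "dkzvsvqnz" -> "d"
  "mdbwgyucudgu" -> "mdbwgycdg" -> "m"
  "pxxfavl" -> "pxxfvl" -> "p"
  "irsuxtcoamnv" -> "rsxtcmnv" -> "r"
  probe: "wqpzbtf" -> "wqpzbtf" -> "w"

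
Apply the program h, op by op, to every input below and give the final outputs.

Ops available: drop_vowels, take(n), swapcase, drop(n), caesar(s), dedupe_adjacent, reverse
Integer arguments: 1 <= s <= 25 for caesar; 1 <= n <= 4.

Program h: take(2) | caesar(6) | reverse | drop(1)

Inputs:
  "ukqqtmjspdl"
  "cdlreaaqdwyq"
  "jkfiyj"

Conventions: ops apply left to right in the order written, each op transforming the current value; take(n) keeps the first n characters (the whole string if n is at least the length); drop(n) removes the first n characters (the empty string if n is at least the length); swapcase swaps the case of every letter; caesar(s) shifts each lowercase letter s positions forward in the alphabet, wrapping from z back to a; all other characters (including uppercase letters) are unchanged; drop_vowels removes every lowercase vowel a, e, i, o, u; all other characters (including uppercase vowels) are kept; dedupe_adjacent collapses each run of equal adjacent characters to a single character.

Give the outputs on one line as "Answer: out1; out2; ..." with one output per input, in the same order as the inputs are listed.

Execution, op by op:
  "ukqqtmjspdl" -> "uk" -> "aq" -> "qa" -> "a"
  "cdlreaaqdwyq" -> "cd" -> "ij" -> "ji" -> "i"
  "jkfiyj" -> "jk" -> "pq" -> "qp" -> "p"

"a"; "i"; "p"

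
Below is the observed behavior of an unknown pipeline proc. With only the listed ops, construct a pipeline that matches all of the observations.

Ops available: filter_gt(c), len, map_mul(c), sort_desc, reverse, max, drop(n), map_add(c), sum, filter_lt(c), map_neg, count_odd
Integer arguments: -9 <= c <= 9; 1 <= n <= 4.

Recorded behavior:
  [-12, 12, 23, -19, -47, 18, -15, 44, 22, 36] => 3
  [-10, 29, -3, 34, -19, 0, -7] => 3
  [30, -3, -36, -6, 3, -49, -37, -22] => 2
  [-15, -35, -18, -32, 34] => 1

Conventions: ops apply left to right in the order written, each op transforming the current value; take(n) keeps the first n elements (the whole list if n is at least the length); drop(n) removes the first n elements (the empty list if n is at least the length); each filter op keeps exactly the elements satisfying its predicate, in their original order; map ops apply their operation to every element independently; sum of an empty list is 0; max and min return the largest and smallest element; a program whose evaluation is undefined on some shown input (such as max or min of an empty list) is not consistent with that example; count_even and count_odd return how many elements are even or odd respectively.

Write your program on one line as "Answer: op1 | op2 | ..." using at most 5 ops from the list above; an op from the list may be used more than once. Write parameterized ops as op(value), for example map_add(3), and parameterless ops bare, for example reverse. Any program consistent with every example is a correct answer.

filter_lt(3) | sort_desc | drop(1) | count_odd

Check, running the answer program on each example:
  [-12, 12, 23, -19, -47, 18, -15, 44, 22, 36] -> [-12, -19, -47, -15] -> [-12, -15, -19, -47] -> [-15, -19, -47] -> 3
  [-10, 29, -3, 34, -19, 0, -7] -> [-10, -3, -19, 0, -7] -> [0, -3, -7, -10, -19] -> [-3, -7, -10, -19] -> 3
  [30, -3, -36, -6, 3, -49, -37, -22] -> [-3, -36, -6, -49, -37, -22] -> [-3, -6, -22, -36, -37, -49] -> [-6, -22, -36, -37, -49] -> 2
  [-15, -35, -18, -32, 34] -> [-15, -35, -18, -32] -> [-15, -18, -32, -35] -> [-18, -32, -35] -> 1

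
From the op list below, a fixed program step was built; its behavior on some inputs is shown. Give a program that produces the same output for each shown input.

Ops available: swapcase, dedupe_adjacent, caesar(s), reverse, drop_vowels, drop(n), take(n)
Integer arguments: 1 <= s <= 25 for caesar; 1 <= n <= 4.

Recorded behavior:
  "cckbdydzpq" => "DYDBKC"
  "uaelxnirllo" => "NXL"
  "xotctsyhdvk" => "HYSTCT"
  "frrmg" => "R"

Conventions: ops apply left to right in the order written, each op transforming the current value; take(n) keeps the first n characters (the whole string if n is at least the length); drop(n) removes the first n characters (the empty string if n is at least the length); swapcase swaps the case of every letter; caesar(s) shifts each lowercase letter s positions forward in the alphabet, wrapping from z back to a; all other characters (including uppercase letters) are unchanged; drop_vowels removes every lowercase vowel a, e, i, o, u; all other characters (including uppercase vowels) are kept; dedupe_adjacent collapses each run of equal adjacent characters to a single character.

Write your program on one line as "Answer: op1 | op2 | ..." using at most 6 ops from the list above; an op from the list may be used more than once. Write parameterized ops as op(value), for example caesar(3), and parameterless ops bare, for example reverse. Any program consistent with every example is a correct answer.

drop(1) | drop_vowels | reverse | drop(3) | swapcase

Check, running the answer program on each example:
  "cckbdydzpq" -> "ckbdydzpq" -> "ckbdydzpq" -> "qpzdydbkc" -> "dydbkc" -> "DYDBKC"
  "uaelxnirllo" -> "aelxnirllo" -> "lxnrll" -> "llrnxl" -> "nxl" -> "NXL"
  "xotctsyhdvk" -> "otctsyhdvk" -> "tctsyhdvk" -> "kvdhystct" -> "hystct" -> "HYSTCT"
  "frrmg" -> "rrmg" -> "rrmg" -> "gmrr" -> "r" -> "R"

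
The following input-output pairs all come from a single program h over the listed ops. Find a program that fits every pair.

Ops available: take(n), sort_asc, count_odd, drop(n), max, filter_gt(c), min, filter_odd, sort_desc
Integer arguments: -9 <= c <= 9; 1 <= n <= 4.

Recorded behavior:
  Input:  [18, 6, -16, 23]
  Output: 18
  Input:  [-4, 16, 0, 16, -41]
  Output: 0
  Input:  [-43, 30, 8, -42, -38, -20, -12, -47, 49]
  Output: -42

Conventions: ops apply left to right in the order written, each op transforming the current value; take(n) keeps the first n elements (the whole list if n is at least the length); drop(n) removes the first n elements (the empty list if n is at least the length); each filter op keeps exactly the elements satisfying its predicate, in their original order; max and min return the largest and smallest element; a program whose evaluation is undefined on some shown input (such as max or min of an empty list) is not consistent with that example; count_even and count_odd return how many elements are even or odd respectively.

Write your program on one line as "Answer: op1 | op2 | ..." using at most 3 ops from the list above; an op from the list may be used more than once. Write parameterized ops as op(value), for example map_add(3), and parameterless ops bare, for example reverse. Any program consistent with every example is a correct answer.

sort_asc | take(3) | max

Check, running the answer program on each example:
  [18, 6, -16, 23] -> [-16, 6, 18, 23] -> [-16, 6, 18] -> 18
  [-4, 16, 0, 16, -41] -> [-41, -4, 0, 16, 16] -> [-41, -4, 0] -> 0
  [-43, 30, 8, -42, -38, -20, -12, -47, 49] -> [-47, -43, -42, -38, -20, -12, 8, 30, 49] -> [-47, -43, -42] -> -42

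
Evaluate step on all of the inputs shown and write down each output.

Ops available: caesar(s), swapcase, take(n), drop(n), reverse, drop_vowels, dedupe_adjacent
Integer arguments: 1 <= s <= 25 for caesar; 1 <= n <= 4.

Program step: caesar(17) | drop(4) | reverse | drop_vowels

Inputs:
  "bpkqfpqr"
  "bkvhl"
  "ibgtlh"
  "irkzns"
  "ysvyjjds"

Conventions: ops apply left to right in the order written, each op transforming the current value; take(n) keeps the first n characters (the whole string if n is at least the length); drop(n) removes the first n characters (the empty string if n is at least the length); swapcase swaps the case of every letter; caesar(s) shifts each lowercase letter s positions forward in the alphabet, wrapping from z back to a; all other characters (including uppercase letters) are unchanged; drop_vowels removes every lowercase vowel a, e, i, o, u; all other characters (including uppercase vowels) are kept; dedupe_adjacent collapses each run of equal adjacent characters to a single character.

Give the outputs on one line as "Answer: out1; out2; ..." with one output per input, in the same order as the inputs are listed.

Execution, op by op:
  "bpkqfpqr" -> "sgbhwghi" -> "wghi" -> "ihgw" -> "hgw"
  "bkvhl" -> "sbmyc" -> "c" -> "c" -> "c"
  "ibgtlh" -> "zsxkcy" -> "cy" -> "yc" -> "yc"
  "irkzns" -> "zibqej" -> "ej" -> "je" -> "j"
  "ysvyjjds" -> "pjmpaauj" -> "aauj" -> "juaa" -> "j"

"hgw"; "c"; "yc"; "j"; "j"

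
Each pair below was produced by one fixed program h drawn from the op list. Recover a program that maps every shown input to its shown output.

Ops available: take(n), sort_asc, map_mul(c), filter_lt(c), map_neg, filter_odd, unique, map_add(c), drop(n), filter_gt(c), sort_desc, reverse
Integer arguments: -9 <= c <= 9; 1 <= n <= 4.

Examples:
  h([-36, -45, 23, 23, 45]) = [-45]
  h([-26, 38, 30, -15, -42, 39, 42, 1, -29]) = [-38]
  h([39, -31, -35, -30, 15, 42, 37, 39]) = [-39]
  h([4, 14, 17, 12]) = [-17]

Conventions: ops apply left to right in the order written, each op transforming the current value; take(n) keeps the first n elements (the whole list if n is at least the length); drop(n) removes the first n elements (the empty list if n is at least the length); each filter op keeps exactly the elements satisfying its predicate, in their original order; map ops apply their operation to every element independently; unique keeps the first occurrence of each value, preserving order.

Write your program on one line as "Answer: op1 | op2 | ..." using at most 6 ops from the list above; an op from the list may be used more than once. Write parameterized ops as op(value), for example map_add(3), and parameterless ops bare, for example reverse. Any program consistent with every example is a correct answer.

map_mul(-1) | unique | take(4) | sort_desc | drop(3)

Check, running the answer program on each example:
  [-36, -45, 23, 23, 45] -> [36, 45, -23, -23, -45] -> [36, 45, -23, -45] -> [36, 45, -23, -45] -> [45, 36, -23, -45] -> [-45]
  [-26, 38, 30, -15, -42, 39, 42, 1, -29] -> [26, -38, -30, 15, 42, -39, -42, -1, 29] -> [26, -38, -30, 15, 42, -39, -42, -1, 29] -> [26, -38, -30, 15] -> [26, 15, -30, -38] -> [-38]
  [39, -31, -35, -30, 15, 42, 37, 39] -> [-39, 31, 35, 30, -15, -42, -37, -39] -> [-39, 31, 35, 30, -15, -42, -37] -> [-39, 31, 35, 30] -> [35, 31, 30, -39] -> [-39]
  [4, 14, 17, 12] -> [-4, -14, -17, -12] -> [-4, -14, -17, -12] -> [-4, -14, -17, -12] -> [-4, -12, -14, -17] -> [-17]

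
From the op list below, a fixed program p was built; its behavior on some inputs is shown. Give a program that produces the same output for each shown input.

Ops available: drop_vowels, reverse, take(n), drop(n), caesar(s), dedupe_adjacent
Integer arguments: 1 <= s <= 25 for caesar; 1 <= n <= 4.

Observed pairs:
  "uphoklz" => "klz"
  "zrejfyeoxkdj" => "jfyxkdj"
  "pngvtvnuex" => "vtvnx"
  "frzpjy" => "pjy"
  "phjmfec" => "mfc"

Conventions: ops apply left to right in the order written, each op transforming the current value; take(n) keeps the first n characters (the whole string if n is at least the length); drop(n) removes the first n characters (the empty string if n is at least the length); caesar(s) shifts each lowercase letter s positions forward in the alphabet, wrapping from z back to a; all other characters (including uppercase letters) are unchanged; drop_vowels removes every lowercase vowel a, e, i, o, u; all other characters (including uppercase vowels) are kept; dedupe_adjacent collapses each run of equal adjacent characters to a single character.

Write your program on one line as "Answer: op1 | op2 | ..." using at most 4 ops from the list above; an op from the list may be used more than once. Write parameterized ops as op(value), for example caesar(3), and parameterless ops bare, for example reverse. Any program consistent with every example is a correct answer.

drop(1) | drop(2) | drop_vowels

Check, running the answer program on each example:
  "uphoklz" -> "phoklz" -> "oklz" -> "klz"
  "zrejfyeoxkdj" -> "rejfyeoxkdj" -> "jfyeoxkdj" -> "jfyxkdj"
  "pngvtvnuex" -> "ngvtvnuex" -> "vtvnuex" -> "vtvnx"
  "frzpjy" -> "rzpjy" -> "pjy" -> "pjy"
  "phjmfec" -> "hjmfec" -> "mfec" -> "mfc"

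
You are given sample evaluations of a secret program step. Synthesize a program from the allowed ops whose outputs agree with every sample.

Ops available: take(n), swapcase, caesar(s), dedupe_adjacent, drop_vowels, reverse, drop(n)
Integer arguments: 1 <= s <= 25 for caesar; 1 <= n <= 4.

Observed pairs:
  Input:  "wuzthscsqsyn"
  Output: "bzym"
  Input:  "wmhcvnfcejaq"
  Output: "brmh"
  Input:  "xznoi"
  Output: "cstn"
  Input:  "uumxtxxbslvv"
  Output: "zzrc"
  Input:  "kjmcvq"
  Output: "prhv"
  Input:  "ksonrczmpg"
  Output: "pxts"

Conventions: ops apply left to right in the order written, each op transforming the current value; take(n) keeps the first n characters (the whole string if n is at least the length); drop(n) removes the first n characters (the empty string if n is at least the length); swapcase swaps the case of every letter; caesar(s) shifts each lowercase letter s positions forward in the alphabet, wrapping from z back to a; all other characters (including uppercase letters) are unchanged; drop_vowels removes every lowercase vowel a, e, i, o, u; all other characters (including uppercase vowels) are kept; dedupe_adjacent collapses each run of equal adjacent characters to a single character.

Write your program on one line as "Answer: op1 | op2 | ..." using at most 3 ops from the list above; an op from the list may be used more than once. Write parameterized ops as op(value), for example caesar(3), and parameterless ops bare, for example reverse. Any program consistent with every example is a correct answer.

caesar(5) | drop_vowels | take(4)

Check, running the answer program on each example:
  "wuzthscsqsyn" -> "bzeymxhxvxds" -> "bzymxhxvxds" -> "bzym"
  "wmhcvnfcejaq" -> "brmhaskhjofv" -> "brmhskhjfv" -> "brmh"
  "xznoi" -> "cestn" -> "cstn" -> "cstn"
  "uumxtxxbslvv" -> "zzrcyccgxqaa" -> "zzrcyccgxq" -> "zzrc"
  "kjmcvq" -> "porhav" -> "prhv" -> "prhv"
  "ksonrczmpg" -> "pxtswherul" -> "pxtswhrl" -> "pxts"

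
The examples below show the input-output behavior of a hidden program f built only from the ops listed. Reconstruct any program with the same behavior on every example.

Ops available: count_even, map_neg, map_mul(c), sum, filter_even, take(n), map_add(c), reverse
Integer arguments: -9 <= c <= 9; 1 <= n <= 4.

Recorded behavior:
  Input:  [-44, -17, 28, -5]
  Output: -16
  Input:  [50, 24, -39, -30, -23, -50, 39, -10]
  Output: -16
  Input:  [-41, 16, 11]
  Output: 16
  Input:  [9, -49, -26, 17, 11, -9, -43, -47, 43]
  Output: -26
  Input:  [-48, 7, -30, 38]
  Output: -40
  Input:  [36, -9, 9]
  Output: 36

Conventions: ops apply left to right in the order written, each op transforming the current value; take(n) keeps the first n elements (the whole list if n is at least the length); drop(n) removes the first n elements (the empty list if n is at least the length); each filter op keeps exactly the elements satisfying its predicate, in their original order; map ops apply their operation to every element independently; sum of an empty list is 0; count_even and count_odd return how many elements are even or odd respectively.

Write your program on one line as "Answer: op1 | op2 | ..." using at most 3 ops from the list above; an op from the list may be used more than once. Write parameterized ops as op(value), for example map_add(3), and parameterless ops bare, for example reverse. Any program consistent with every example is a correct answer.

filter_even | reverse | sum

Check, running the answer program on each example:
  [-44, -17, 28, -5] -> [-44, 28] -> [28, -44] -> -16
  [50, 24, -39, -30, -23, -50, 39, -10] -> [50, 24, -30, -50, -10] -> [-10, -50, -30, 24, 50] -> -16
  [-41, 16, 11] -> [16] -> [16] -> 16
  [9, -49, -26, 17, 11, -9, -43, -47, 43] -> [-26] -> [-26] -> -26
  [-48, 7, -30, 38] -> [-48, -30, 38] -> [38, -30, -48] -> -40
  [36, -9, 9] -> [36] -> [36] -> 36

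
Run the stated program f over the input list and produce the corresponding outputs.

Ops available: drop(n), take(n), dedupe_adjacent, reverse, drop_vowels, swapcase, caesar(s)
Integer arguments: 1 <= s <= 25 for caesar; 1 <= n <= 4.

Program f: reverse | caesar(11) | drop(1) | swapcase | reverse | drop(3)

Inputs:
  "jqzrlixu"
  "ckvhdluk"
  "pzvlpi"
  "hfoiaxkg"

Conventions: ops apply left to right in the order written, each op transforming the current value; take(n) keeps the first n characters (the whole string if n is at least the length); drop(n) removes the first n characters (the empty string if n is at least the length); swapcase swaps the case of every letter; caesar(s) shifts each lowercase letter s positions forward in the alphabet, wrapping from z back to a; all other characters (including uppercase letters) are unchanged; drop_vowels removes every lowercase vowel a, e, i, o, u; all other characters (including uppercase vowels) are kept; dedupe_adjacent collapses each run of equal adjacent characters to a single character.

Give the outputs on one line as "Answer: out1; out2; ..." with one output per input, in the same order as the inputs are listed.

Execution, op by op:
  "jqzrlixu" -> "uxilrzqj" -> "fitwckbu" -> "itwckbu" -> "ITWCKBU" -> "UBKCWTI" -> "CWTI"
  "ckvhdluk" -> "kuldhvkc" -> "vfwosgvn" -> "fwosgvn" -> "FWOSGVN" -> "NVGSOWF" -> "SOWF"
  "pzvlpi" -> "iplvzp" -> "tawgka" -> "awgka" -> "AWGKA" -> "AKGWA" -> "WA"
  "hfoiaxkg" -> "gkxaiofh" -> "rviltzqs" -> "viltzqs" -> "VILTZQS" -> "SQZTLIV" -> "TLIV"

"CWTI"; "SOWF"; "WA"; "TLIV"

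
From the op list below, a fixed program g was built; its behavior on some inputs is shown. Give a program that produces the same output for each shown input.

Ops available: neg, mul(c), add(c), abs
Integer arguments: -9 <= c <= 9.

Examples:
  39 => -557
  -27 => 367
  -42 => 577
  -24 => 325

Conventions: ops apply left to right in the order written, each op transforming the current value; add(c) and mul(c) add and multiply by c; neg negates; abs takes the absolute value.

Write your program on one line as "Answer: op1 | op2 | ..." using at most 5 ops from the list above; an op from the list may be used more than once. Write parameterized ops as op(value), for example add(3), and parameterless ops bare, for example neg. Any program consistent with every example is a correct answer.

mul(-2) | mul(7) | add(-5) | add(-6)

Check, running the answer program on each example:
  39 -> -78 -> -546 -> -551 -> -557
  -27 -> 54 -> 378 -> 373 -> 367
  -42 -> 84 -> 588 -> 583 -> 577
  -24 -> 48 -> 336 -> 331 -> 325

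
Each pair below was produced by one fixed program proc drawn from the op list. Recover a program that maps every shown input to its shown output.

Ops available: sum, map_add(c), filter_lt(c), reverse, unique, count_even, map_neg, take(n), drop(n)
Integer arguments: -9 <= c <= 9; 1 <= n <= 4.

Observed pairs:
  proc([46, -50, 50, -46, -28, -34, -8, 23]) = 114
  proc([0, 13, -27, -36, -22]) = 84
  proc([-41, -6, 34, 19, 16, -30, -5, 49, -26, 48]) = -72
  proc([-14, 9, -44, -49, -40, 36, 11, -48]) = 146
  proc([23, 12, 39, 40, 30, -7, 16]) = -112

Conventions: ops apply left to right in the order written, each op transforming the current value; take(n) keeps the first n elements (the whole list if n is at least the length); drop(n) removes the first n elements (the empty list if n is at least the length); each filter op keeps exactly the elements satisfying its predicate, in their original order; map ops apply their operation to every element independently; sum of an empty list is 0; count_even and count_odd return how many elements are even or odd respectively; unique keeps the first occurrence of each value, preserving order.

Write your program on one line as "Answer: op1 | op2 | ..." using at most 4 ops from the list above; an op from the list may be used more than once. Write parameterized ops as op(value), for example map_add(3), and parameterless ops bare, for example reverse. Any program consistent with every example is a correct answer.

map_add(-3) | drop(1) | map_neg | sum

Check, running the answer program on each example:
  [46, -50, 50, -46, -28, -34, -8, 23] -> [43, -53, 47, -49, -31, -37, -11, 20] -> [-53, 47, -49, -31, -37, -11, 20] -> [53, -47, 49, 31, 37, 11, -20] -> 114
  [0, 13, -27, -36, -22] -> [-3, 10, -30, -39, -25] -> [10, -30, -39, -25] -> [-10, 30, 39, 25] -> 84
  [-41, -6, 34, 19, 16, -30, -5, 49, -26, 48] -> [-44, -9, 31, 16, 13, -33, -8, 46, -29, 45] -> [-9, 31, 16, 13, -33, -8, 46, -29, 45] -> [9, -31, -16, -13, 33, 8, -46, 29, -45] -> -72
  [-14, 9, -44, -49, -40, 36, 11, -48] -> [-17, 6, -47, -52, -43, 33, 8, -51] -> [6, -47, -52, -43, 33, 8, -51] -> [-6, 47, 52, 43, -33, -8, 51] -> 146
  [23, 12, 39, 40, 30, -7, 16] -> [20, 9, 36, 37, 27, -10, 13] -> [9, 36, 37, 27, -10, 13] -> [-9, -36, -37, -27, 10, -13] -> -112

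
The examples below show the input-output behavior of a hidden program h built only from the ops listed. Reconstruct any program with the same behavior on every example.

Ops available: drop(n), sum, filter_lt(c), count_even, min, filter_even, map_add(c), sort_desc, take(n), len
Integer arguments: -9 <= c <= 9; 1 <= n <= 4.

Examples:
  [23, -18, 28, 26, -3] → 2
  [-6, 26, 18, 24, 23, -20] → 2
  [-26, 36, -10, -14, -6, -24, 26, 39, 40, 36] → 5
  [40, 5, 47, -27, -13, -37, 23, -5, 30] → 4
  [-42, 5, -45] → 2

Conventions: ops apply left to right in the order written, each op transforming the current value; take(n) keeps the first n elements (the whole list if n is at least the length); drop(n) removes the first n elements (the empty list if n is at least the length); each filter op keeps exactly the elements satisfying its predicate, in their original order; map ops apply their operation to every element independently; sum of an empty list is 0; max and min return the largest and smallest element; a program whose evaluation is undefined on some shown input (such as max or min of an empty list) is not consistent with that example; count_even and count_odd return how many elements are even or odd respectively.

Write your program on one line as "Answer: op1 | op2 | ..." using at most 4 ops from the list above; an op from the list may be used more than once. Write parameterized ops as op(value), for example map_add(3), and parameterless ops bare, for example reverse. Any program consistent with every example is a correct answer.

sort_desc | filter_lt(5) | map_add(-7) | len

Check, running the answer program on each example:
  [23, -18, 28, 26, -3] -> [28, 26, 23, -3, -18] -> [-3, -18] -> [-10, -25] -> 2
  [-6, 26, 18, 24, 23, -20] -> [26, 24, 23, 18, -6, -20] -> [-6, -20] -> [-13, -27] -> 2
  [-26, 36, -10, -14, -6, -24, 26, 39, 40, 36] -> [40, 39, 36, 36, 26, -6, -10, -14, -24, -26] -> [-6, -10, -14, -24, -26] -> [-13, -17, -21, -31, -33] -> 5
  [40, 5, 47, -27, -13, -37, 23, -5, 30] -> [47, 40, 30, 23, 5, -5, -13, -27, -37] -> [-5, -13, -27, -37] -> [-12, -20, -34, -44] -> 4
  [-42, 5, -45] -> [5, -42, -45] -> [-42, -45] -> [-49, -52] -> 2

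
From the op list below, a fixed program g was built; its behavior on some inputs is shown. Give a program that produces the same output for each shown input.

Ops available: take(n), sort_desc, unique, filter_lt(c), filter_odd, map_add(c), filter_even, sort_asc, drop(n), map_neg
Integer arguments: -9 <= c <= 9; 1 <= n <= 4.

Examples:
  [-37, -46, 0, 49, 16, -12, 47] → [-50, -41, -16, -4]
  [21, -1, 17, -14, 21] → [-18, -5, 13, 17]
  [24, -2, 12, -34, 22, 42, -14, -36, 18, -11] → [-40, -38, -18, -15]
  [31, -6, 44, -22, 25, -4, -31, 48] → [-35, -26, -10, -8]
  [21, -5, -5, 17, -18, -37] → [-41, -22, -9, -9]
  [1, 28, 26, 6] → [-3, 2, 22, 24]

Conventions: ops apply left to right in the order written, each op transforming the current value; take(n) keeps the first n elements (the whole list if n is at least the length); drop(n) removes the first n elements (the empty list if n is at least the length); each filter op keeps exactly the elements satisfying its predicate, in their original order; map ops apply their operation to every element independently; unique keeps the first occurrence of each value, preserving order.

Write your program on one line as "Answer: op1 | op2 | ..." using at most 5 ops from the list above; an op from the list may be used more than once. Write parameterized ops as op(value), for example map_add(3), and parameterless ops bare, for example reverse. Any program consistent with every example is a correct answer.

map_add(-4) | sort_desc | sort_asc | take(4)

Check, running the answer program on each example:
  [-37, -46, 0, 49, 16, -12, 47] -> [-41, -50, -4, 45, 12, -16, 43] -> [45, 43, 12, -4, -16, -41, -50] -> [-50, -41, -16, -4, 12, 43, 45] -> [-50, -41, -16, -4]
  [21, -1, 17, -14, 21] -> [17, -5, 13, -18, 17] -> [17, 17, 13, -5, -18] -> [-18, -5, 13, 17, 17] -> [-18, -5, 13, 17]
  [24, -2, 12, -34, 22, 42, -14, -36, 18, -11] -> [20, -6, 8, -38, 18, 38, -18, -40, 14, -15] -> [38, 20, 18, 14, 8, -6, -15, -18, -38, -40] -> [-40, -38, -18, -15, -6, 8, 14, 18, 20, 38] -> [-40, -38, -18, -15]
  [31, -6, 44, -22, 25, -4, -31, 48] -> [27, -10, 40, -26, 21, -8, -35, 44] -> [44, 40, 27, 21, -8, -10, -26, -35] -> [-35, -26, -10, -8, 21, 27, 40, 44] -> [-35, -26, -10, -8]
  [21, -5, -5, 17, -18, -37] -> [17, -9, -9, 13, -22, -41] -> [17, 13, -9, -9, -22, -41] -> [-41, -22, -9, -9, 13, 17] -> [-41, -22, -9, -9]
  [1, 28, 26, 6] -> [-3, 24, 22, 2] -> [24, 22, 2, -3] -> [-3, 2, 22, 24] -> [-3, 2, 22, 24]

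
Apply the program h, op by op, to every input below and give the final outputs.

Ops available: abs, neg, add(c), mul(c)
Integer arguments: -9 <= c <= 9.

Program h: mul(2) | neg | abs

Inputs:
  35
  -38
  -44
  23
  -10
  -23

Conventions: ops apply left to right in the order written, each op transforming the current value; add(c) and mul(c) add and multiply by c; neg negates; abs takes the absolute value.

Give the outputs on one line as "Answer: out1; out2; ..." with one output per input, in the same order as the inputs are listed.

Execution, op by op:
  35 -> 70 -> -70 -> 70
  -38 -> -76 -> 76 -> 76
  -44 -> -88 -> 88 -> 88
  23 -> 46 -> -46 -> 46
  -10 -> -20 -> 20 -> 20
  -23 -> -46 -> 46 -> 46

70; 76; 88; 46; 20; 46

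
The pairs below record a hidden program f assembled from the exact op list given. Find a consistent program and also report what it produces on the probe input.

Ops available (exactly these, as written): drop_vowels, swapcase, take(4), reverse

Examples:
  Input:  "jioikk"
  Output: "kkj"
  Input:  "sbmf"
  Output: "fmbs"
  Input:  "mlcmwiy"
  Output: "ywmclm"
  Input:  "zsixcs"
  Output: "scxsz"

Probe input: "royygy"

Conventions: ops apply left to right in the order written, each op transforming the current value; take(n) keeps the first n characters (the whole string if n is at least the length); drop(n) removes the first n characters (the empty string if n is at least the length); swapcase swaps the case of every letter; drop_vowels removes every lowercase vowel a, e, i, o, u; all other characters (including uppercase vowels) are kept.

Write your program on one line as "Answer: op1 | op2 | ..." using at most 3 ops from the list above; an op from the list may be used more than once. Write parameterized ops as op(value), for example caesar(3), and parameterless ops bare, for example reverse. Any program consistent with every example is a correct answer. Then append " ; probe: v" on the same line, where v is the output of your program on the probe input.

reverse | drop_vowels ; probe: "ygyyr"

Check, running the answer program on each example:
  "jioikk" -> "kkioij" -> "kkj"
  "sbmf" -> "fmbs" -> "fmbs"
  "mlcmwiy" -> "yiwmclm" -> "ywmclm"
  "zsixcs" -> "scxisz" -> "scxsz"
  probe: "royygy" -> "ygyyor" -> "ygyyr"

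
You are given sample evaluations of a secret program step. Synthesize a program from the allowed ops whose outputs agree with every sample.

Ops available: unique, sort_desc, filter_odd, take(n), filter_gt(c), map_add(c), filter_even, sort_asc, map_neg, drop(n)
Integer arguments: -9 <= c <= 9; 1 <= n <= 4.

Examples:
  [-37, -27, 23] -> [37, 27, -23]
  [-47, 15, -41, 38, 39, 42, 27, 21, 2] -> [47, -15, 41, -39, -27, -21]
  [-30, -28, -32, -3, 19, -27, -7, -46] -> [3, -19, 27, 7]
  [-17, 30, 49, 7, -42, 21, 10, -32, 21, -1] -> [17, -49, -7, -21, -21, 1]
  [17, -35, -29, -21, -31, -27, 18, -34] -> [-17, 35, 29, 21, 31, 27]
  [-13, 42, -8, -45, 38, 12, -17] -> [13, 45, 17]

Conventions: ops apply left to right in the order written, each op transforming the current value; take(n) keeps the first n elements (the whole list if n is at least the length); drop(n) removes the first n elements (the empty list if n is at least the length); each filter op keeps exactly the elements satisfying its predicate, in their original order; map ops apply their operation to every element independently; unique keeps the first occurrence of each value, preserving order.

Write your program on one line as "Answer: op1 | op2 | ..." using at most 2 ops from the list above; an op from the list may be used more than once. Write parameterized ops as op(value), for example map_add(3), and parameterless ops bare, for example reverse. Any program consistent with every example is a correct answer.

map_neg | filter_odd

Check, running the answer program on each example:
  [-37, -27, 23] -> [37, 27, -23] -> [37, 27, -23]
  [-47, 15, -41, 38, 39, 42, 27, 21, 2] -> [47, -15, 41, -38, -39, -42, -27, -21, -2] -> [47, -15, 41, -39, -27, -21]
  [-30, -28, -32, -3, 19, -27, -7, -46] -> [30, 28, 32, 3, -19, 27, 7, 46] -> [3, -19, 27, 7]
  [-17, 30, 49, 7, -42, 21, 10, -32, 21, -1] -> [17, -30, -49, -7, 42, -21, -10, 32, -21, 1] -> [17, -49, -7, -21, -21, 1]
  [17, -35, -29, -21, -31, -27, 18, -34] -> [-17, 35, 29, 21, 31, 27, -18, 34] -> [-17, 35, 29, 21, 31, 27]
  [-13, 42, -8, -45, 38, 12, -17] -> [13, -42, 8, 45, -38, -12, 17] -> [13, 45, 17]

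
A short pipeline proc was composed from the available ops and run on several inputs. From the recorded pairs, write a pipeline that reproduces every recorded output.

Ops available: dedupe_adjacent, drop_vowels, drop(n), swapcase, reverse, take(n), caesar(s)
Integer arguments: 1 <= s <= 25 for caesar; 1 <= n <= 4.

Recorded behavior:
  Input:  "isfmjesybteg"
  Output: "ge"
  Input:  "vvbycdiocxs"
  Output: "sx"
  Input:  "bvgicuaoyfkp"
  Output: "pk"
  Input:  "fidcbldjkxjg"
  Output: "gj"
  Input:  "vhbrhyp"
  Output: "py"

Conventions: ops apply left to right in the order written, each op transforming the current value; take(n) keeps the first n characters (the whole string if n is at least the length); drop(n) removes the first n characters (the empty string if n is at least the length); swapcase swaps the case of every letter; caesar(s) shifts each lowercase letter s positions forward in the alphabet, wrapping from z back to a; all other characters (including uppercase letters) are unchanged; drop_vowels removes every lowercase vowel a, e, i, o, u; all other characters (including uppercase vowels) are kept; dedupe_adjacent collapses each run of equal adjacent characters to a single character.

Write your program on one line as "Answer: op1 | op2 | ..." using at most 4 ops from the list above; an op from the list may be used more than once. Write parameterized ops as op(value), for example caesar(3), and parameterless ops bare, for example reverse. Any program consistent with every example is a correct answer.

reverse | take(3) | take(2)

Check, running the answer program on each example:
  "isfmjesybteg" -> "getbysejmfsi" -> "get" -> "ge"
  "vvbycdiocxs" -> "sxcoidcybvv" -> "sxc" -> "sx"
  "bvgicuaoyfkp" -> "pkfyoaucigvb" -> "pkf" -> "pk"
  "fidcbldjkxjg" -> "gjxkjdlbcdif" -> "gjx" -> "gj"
  "vhbrhyp" -> "pyhrbhv" -> "pyh" -> "py"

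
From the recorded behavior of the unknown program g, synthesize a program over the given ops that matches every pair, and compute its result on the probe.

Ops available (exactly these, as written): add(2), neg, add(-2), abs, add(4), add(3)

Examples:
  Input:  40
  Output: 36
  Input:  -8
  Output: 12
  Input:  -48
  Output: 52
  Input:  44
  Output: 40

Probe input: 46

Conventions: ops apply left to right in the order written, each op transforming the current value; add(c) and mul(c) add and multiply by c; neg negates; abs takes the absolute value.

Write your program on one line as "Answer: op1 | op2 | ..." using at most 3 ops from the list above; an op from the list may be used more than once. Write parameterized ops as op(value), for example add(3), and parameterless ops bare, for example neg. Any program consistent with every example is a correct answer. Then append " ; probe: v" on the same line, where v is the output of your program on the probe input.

neg | add(4) | abs ; probe: 42

Check, running the answer program on each example:
  40 -> -40 -> -36 -> 36
  -8 -> 8 -> 12 -> 12
  -48 -> 48 -> 52 -> 52
  44 -> -44 -> -40 -> 40
  probe: 46 -> -46 -> -42 -> 42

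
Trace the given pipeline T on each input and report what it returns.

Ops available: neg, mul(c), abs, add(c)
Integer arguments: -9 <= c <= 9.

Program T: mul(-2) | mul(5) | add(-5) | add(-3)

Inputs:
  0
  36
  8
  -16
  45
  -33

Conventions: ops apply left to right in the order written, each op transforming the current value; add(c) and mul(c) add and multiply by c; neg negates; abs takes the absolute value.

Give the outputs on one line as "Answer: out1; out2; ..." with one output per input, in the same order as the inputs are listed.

-8; -368; -88; 152; -458; 322

Execution, op by op:
  0 -> 0 -> 0 -> -5 -> -8
  36 -> -72 -> -360 -> -365 -> -368
  8 -> -16 -> -80 -> -85 -> -88
  -16 -> 32 -> 160 -> 155 -> 152
  45 -> -90 -> -450 -> -455 -> -458
  -33 -> 66 -> 330 -> 325 -> 322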